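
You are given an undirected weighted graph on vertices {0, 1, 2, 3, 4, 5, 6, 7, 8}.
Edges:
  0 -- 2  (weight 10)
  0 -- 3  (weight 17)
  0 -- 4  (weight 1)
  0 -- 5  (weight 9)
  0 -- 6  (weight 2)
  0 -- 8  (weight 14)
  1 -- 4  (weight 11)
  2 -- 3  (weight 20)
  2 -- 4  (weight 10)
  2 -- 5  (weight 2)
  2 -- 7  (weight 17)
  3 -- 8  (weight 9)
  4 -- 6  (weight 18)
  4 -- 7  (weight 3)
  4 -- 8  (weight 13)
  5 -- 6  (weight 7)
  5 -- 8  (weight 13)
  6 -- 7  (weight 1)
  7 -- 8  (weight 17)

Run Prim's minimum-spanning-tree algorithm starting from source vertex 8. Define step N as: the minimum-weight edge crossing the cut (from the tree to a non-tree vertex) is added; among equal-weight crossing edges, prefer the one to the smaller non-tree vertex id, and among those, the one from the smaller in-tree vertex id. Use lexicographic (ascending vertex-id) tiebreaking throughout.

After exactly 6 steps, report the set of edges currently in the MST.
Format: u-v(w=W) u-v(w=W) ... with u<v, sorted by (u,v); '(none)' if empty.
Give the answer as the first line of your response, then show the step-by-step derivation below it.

0-4(w=1) 0-6(w=2) 3-8(w=9) 4-8(w=13) 5-6(w=7) 6-7(w=1)

step 1: add edge 3-8 (w=9); MST = {3-8(w=9)}
step 2: add edge 4-8 (w=13); MST = {3-8(w=9) 4-8(w=13)}
step 3: add edge 0-4 (w=1); MST = {0-4(w=1) 3-8(w=9) 4-8(w=13)}
step 4: add edge 0-6 (w=2); MST = {0-4(w=1) 0-6(w=2) 3-8(w=9) 4-8(w=13)}
step 5: add edge 6-7 (w=1); MST = {0-4(w=1) 0-6(w=2) 3-8(w=9) 4-8(w=13) 6-7(w=1)}
step 6: add edge 5-6 (w=7); MST = {0-4(w=1) 0-6(w=2) 3-8(w=9) 4-8(w=13) 5-6(w=7) 6-7(w=1)}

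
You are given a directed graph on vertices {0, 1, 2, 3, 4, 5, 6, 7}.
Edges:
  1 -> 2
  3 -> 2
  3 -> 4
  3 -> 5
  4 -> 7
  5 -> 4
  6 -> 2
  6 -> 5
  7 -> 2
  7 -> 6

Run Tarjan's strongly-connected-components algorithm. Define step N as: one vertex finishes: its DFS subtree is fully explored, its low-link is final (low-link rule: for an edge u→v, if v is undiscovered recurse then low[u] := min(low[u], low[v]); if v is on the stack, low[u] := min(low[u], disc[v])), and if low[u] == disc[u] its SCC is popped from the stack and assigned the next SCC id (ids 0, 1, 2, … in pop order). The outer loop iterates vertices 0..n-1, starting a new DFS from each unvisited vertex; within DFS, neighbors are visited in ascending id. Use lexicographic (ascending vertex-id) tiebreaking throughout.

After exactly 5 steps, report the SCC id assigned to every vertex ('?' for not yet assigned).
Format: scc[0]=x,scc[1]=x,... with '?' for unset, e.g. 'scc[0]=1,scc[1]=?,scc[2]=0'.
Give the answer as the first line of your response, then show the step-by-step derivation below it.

scc[0]=0,scc[1]=2,scc[2]=1,scc[3]=?,scc[4]=?,scc[5]=?,scc[6]=?,scc[7]=?

step 1: low=(low[0]=0,low[1]=?,low[2]=?,low[3]=?,low[4]=?,low[5]=?,low[6]=?,low[7]=?); scc=(scc[0]=0,scc[1]=?,scc[2]=?,scc[3]=?,scc[4]=?,scc[5]=?,scc[6]=?,scc[7]=?)
step 2: low=(low[0]=0,low[1]=1,low[2]=2,low[3]=?,low[4]=?,low[5]=?,low[6]=?,low[7]=?); scc=(scc[0]=0,scc[1]=?,scc[2]=1,scc[3]=?,scc[4]=?,scc[5]=?,scc[6]=?,scc[7]=?)
step 3: low=(low[0]=0,low[1]=1,low[2]=2,low[3]=?,low[4]=?,low[5]=?,low[6]=?,low[7]=?); scc=(scc[0]=0,scc[1]=2,scc[2]=1,scc[3]=?,scc[4]=?,scc[5]=?,scc[6]=?,scc[7]=?)
step 4: low=(low[0]=0,low[1]=1,low[2]=2,low[3]=3,low[4]=4,low[5]=4,low[6]=6,low[7]=5); scc=(scc[0]=0,scc[1]=2,scc[2]=1,scc[3]=?,scc[4]=?,scc[5]=?,scc[6]=?,scc[7]=?)
step 5: low=(low[0]=0,low[1]=1,low[2]=2,low[3]=3,low[4]=4,low[5]=4,low[6]=4,low[7]=5); scc=(scc[0]=0,scc[1]=2,scc[2]=1,scc[3]=?,scc[4]=?,scc[5]=?,scc[6]=?,scc[7]=?)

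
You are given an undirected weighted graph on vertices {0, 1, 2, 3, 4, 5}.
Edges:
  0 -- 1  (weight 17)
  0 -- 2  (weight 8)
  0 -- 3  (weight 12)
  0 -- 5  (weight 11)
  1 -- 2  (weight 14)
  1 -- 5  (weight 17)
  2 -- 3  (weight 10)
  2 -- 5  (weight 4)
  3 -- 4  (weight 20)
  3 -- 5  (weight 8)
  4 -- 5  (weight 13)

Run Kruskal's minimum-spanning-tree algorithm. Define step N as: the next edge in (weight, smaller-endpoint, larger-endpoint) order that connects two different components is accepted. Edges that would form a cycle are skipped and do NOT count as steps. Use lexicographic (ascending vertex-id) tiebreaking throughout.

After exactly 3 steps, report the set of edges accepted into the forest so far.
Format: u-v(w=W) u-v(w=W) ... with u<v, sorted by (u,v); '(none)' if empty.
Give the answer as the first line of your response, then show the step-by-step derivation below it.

0-2(w=8) 2-5(w=4) 3-5(w=8)

step 1: add edge 2-5 (w=4); MST = {2-5(w=4)}
step 2: add edge 0-2 (w=8); MST = {0-2(w=8) 2-5(w=4)}
step 3: add edge 3-5 (w=8); MST = {0-2(w=8) 2-5(w=4) 3-5(w=8)}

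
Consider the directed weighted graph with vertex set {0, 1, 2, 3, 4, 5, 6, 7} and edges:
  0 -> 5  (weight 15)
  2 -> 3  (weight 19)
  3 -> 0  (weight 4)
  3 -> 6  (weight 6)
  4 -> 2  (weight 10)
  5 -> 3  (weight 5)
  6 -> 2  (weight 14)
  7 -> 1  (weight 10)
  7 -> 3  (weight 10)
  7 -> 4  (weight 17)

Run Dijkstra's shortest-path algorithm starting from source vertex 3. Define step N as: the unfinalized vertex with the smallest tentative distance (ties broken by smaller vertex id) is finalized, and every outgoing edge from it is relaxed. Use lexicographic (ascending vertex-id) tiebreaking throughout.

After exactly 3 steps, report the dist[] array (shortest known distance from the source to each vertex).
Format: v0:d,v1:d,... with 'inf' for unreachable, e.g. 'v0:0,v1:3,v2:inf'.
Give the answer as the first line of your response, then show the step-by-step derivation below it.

v0:4,v1:inf,v2:20,v3:0,v4:inf,v5:19,v6:6,v7:inf

step 1: dist = v0:4,v1:inf,v2:inf,v3:0,v4:inf,v5:inf,v6:6,v7:inf
step 2: dist = v0:4,v1:inf,v2:inf,v3:0,v4:inf,v5:19,v6:6,v7:inf
step 3: dist = v0:4,v1:inf,v2:20,v3:0,v4:inf,v5:19,v6:6,v7:inf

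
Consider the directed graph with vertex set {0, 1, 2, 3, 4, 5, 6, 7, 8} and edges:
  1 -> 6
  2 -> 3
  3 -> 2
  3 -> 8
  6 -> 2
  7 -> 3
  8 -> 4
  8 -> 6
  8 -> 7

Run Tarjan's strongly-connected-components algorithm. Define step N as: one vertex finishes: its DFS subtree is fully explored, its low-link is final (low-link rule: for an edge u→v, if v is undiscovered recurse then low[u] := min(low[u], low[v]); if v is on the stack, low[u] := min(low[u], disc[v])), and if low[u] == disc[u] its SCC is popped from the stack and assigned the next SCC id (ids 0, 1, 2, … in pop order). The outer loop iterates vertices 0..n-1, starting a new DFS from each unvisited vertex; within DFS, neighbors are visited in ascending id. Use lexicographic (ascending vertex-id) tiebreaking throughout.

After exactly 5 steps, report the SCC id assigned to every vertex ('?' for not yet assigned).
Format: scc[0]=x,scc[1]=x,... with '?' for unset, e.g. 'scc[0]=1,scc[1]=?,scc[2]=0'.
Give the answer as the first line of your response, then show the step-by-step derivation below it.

scc[0]=0,scc[1]=?,scc[2]=?,scc[3]=?,scc[4]=1,scc[5]=?,scc[6]=?,scc[7]=?,scc[8]=?

step 1: low=(low[0]=0,low[1]=?,low[2]=?,low[3]=?,low[4]=?,low[5]=?,low[6]=?,low[7]=?,low[8]=?); scc=(scc[0]=0,scc[1]=?,scc[2]=?,scc[3]=?,scc[4]=?,scc[5]=?,scc[6]=?,scc[7]=?,scc[8]=?)
step 2: low=(low[0]=0,low[1]=1,low[2]=3,low[3]=3,low[4]=6,low[5]=?,low[6]=2,low[7]=?,low[8]=5); scc=(scc[0]=0,scc[1]=?,scc[2]=?,scc[3]=?,scc[4]=1,scc[5]=?,scc[6]=?,scc[7]=?,scc[8]=?)
step 3: low=(low[0]=0,low[1]=1,low[2]=3,low[3]=3,low[4]=6,low[5]=?,low[6]=2,low[7]=4,low[8]=2); scc=(scc[0]=0,scc[1]=?,scc[2]=?,scc[3]=?,scc[4]=1,scc[5]=?,scc[6]=?,scc[7]=?,scc[8]=?)
step 4: low=(low[0]=0,low[1]=1,low[2]=3,low[3]=3,low[4]=6,low[5]=?,low[6]=2,low[7]=4,low[8]=2); scc=(scc[0]=0,scc[1]=?,scc[2]=?,scc[3]=?,scc[4]=1,scc[5]=?,scc[6]=?,scc[7]=?,scc[8]=?)
step 5: low=(low[0]=0,low[1]=1,low[2]=3,low[3]=2,low[4]=6,low[5]=?,low[6]=2,low[7]=4,low[8]=2); scc=(scc[0]=0,scc[1]=?,scc[2]=?,scc[3]=?,scc[4]=1,scc[5]=?,scc[6]=?,scc[7]=?,scc[8]=?)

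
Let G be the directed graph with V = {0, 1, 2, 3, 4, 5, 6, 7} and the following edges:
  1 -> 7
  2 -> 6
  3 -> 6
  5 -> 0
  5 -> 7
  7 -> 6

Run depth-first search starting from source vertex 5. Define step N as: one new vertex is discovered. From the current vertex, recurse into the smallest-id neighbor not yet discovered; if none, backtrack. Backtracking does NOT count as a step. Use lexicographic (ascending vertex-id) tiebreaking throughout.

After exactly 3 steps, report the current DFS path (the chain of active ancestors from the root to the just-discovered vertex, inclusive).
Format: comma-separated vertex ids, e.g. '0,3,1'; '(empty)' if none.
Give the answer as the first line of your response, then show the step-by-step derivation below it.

5,7

step 1: discover 5; path=5; order=5
step 2: discover 0; path=5>0; order=5,0
step 3: discover 7; path=5>7; order=5,0,7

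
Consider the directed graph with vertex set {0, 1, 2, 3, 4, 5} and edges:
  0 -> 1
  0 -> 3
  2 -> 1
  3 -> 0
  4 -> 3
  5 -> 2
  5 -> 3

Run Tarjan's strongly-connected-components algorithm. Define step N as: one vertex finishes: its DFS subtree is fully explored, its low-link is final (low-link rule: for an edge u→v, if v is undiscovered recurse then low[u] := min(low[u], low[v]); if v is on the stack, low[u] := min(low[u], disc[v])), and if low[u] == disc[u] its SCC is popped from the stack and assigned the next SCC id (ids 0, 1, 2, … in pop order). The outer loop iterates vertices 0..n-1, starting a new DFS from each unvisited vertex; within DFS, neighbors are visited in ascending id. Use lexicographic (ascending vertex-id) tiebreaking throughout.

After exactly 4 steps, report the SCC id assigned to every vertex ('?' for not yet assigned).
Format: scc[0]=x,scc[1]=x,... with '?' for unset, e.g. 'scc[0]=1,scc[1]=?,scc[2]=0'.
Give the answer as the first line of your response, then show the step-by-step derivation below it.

scc[0]=1,scc[1]=0,scc[2]=2,scc[3]=1,scc[4]=?,scc[5]=?

step 1: low=(low[0]=0,low[1]=1,low[2]=?,low[3]=?,low[4]=?,low[5]=?); scc=(scc[0]=?,scc[1]=0,scc[2]=?,scc[3]=?,scc[4]=?,scc[5]=?)
step 2: low=(low[0]=0,low[1]=1,low[2]=?,low[3]=0,low[4]=?,low[5]=?); scc=(scc[0]=?,scc[1]=0,scc[2]=?,scc[3]=?,scc[4]=?,scc[5]=?)
step 3: low=(low[0]=0,low[1]=1,low[2]=?,low[3]=0,low[4]=?,low[5]=?); scc=(scc[0]=1,scc[1]=0,scc[2]=?,scc[3]=1,scc[4]=?,scc[5]=?)
step 4: low=(low[0]=0,low[1]=1,low[2]=3,low[3]=0,low[4]=?,low[5]=?); scc=(scc[0]=1,scc[1]=0,scc[2]=2,scc[3]=1,scc[4]=?,scc[5]=?)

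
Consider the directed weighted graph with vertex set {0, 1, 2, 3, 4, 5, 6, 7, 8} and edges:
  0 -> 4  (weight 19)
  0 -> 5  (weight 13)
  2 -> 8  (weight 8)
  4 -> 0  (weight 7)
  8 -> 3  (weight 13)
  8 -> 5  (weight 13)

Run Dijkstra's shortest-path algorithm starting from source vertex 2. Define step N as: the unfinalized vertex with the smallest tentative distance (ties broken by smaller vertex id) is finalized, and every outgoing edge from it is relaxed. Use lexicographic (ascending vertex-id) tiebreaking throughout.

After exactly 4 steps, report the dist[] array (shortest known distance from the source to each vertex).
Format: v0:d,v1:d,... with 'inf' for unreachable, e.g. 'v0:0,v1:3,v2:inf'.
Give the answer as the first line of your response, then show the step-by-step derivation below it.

v0:inf,v1:inf,v2:0,v3:21,v4:inf,v5:21,v6:inf,v7:inf,v8:8

step 1: dist = v0:inf,v1:inf,v2:0,v3:inf,v4:inf,v5:inf,v6:inf,v7:inf,v8:8
step 2: dist = v0:inf,v1:inf,v2:0,v3:21,v4:inf,v5:21,v6:inf,v7:inf,v8:8
step 3: dist = v0:inf,v1:inf,v2:0,v3:21,v4:inf,v5:21,v6:inf,v7:inf,v8:8
step 4: dist = v0:inf,v1:inf,v2:0,v3:21,v4:inf,v5:21,v6:inf,v7:inf,v8:8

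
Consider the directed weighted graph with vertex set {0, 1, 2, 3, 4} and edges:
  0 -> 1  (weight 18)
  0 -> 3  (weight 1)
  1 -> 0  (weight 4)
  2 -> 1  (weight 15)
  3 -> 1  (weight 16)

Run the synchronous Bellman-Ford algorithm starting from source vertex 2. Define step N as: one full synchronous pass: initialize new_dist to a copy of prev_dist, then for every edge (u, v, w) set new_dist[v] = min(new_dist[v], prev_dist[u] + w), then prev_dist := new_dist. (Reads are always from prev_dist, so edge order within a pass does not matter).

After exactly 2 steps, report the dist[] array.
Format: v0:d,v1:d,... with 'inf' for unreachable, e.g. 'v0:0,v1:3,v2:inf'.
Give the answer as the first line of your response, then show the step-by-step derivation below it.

v0:19,v1:15,v2:0,v3:inf,v4:inf

step 1: dist = v0:inf,v1:15,v2:0,v3:inf,v4:inf
step 2: dist = v0:19,v1:15,v2:0,v3:inf,v4:inf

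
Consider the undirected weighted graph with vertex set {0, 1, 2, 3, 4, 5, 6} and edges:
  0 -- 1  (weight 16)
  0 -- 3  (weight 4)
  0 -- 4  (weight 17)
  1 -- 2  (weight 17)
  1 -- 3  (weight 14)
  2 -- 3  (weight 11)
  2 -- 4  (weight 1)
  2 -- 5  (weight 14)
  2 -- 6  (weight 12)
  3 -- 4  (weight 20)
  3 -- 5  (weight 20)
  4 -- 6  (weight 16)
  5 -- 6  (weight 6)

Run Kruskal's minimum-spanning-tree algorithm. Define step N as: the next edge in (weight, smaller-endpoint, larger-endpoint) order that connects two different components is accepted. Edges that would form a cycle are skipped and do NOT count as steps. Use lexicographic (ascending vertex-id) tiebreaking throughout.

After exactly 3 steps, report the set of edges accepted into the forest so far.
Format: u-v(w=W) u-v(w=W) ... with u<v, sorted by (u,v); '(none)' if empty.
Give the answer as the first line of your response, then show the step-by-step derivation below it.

0-3(w=4) 2-4(w=1) 5-6(w=6)

step 1: add edge 2-4 (w=1); MST = {2-4(w=1)}
step 2: add edge 0-3 (w=4); MST = {0-3(w=4) 2-4(w=1)}
step 3: add edge 5-6 (w=6); MST = {0-3(w=4) 2-4(w=1) 5-6(w=6)}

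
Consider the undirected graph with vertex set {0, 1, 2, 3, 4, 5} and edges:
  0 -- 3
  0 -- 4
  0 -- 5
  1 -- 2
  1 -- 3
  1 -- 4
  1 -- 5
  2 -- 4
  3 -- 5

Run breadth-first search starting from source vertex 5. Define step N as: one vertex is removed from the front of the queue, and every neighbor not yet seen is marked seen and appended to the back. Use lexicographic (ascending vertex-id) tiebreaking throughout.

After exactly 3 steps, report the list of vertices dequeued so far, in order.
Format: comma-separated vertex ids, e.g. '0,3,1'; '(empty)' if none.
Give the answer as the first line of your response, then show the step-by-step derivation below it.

5,0,1

step 1: dequeue 5; queue=[0,1,3]; order=5
step 2: dequeue 0; queue=[1,3,4]; order=5,0
step 3: dequeue 1; queue=[3,4,2]; order=5,0,1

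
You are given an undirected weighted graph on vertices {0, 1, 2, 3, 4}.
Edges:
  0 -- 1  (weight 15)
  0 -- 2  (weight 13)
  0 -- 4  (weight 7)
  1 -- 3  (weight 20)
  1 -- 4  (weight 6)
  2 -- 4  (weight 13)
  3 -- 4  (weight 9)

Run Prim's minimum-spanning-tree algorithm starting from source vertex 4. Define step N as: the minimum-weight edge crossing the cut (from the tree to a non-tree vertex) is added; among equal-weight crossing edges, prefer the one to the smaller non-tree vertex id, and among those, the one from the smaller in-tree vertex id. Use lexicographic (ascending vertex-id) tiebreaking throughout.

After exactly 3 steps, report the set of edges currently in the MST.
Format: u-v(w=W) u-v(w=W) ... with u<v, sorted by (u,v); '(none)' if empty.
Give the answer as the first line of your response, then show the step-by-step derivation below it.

0-4(w=7) 1-4(w=6) 3-4(w=9)

step 1: add edge 1-4 (w=6); MST = {1-4(w=6)}
step 2: add edge 0-4 (w=7); MST = {0-4(w=7) 1-4(w=6)}
step 3: add edge 3-4 (w=9); MST = {0-4(w=7) 1-4(w=6) 3-4(w=9)}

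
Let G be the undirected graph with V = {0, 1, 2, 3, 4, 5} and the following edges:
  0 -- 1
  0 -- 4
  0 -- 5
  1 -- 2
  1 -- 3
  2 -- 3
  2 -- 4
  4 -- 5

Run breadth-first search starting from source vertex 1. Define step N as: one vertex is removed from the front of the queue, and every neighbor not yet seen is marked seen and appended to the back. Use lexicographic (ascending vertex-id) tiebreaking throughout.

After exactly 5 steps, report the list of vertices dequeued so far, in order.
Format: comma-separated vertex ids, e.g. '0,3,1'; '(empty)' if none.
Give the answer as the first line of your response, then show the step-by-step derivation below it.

1,0,2,3,4

step 1: dequeue 1; queue=[0,2,3]; order=1
step 2: dequeue 0; queue=[2,3,4,5]; order=1,0
step 3: dequeue 2; queue=[3,4,5]; order=1,0,2
step 4: dequeue 3; queue=[4,5]; order=1,0,2,3
step 5: dequeue 4; queue=[5]; order=1,0,2,3,4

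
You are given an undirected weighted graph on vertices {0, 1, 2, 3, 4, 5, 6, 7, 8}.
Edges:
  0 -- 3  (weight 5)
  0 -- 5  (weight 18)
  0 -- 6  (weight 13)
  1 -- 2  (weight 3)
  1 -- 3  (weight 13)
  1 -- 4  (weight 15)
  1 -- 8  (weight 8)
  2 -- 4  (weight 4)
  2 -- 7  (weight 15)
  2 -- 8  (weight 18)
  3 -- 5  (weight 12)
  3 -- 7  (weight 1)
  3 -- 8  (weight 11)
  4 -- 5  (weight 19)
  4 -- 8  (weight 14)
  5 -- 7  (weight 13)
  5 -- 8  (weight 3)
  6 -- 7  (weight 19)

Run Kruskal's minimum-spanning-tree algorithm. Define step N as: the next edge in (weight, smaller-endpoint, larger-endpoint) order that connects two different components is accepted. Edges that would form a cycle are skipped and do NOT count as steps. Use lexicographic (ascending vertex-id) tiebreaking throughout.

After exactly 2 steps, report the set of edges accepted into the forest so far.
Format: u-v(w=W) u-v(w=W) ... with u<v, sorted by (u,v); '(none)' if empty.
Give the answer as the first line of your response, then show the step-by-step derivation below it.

1-2(w=3) 3-7(w=1)

step 1: add edge 3-7 (w=1); MST = {3-7(w=1)}
step 2: add edge 1-2 (w=3); MST = {1-2(w=3) 3-7(w=1)}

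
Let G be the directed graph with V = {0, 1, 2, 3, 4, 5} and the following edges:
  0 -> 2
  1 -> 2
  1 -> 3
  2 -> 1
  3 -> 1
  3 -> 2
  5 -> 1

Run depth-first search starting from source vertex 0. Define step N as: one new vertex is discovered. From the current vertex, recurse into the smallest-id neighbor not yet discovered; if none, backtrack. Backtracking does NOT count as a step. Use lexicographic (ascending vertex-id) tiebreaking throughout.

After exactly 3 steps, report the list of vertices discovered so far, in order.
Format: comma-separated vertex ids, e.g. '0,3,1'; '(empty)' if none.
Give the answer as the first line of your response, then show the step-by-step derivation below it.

0,2,1

step 1: discover 0; path=0; order=0
step 2: discover 2; path=0>2; order=0,2
step 3: discover 1; path=0>2>1; order=0,2,1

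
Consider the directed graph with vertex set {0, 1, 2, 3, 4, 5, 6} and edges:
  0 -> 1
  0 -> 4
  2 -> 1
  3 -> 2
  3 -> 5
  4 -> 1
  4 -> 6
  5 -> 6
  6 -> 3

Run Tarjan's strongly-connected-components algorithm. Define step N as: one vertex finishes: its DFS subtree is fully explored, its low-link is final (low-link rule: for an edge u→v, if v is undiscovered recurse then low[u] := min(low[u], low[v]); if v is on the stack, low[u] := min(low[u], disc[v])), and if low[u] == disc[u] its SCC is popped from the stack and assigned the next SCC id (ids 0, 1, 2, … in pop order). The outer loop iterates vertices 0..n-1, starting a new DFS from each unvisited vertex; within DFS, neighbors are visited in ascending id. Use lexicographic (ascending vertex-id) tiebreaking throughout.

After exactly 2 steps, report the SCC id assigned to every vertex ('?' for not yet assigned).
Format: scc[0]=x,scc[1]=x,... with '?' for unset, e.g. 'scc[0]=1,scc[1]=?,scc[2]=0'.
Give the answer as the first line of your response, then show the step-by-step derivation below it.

scc[0]=?,scc[1]=0,scc[2]=1,scc[3]=?,scc[4]=?,scc[5]=?,scc[6]=?

step 1: low=(low[0]=0,low[1]=1,low[2]=?,low[3]=?,low[4]=?,low[5]=?,low[6]=?); scc=(scc[0]=?,scc[1]=0,scc[2]=?,scc[3]=?,scc[4]=?,scc[5]=?,scc[6]=?)
step 2: low=(low[0]=0,low[1]=1,low[2]=5,low[3]=4,low[4]=2,low[5]=?,low[6]=3); scc=(scc[0]=?,scc[1]=0,scc[2]=1,scc[3]=?,scc[4]=?,scc[5]=?,scc[6]=?)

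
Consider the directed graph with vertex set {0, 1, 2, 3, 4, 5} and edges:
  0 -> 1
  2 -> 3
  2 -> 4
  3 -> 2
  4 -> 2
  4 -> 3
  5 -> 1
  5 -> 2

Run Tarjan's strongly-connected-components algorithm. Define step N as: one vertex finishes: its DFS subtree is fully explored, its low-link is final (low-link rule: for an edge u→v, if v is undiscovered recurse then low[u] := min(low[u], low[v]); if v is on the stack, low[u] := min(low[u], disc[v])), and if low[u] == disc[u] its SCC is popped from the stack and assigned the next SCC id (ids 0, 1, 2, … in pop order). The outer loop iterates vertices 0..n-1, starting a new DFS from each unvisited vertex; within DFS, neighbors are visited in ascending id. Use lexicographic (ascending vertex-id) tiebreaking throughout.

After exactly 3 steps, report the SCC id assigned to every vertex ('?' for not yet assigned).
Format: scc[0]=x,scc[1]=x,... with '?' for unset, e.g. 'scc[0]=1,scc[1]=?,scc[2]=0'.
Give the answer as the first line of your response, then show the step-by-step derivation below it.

scc[0]=1,scc[1]=0,scc[2]=?,scc[3]=?,scc[4]=?,scc[5]=?

step 1: low=(low[0]=0,low[1]=1,low[2]=?,low[3]=?,low[4]=?,low[5]=?); scc=(scc[0]=?,scc[1]=0,scc[2]=?,scc[3]=?,scc[4]=?,scc[5]=?)
step 2: low=(low[0]=0,low[1]=1,low[2]=?,low[3]=?,low[4]=?,low[5]=?); scc=(scc[0]=1,scc[1]=0,scc[2]=?,scc[3]=?,scc[4]=?,scc[5]=?)
step 3: low=(low[0]=0,low[1]=1,low[2]=2,low[3]=2,low[4]=?,low[5]=?); scc=(scc[0]=1,scc[1]=0,scc[2]=?,scc[3]=?,scc[4]=?,scc[5]=?)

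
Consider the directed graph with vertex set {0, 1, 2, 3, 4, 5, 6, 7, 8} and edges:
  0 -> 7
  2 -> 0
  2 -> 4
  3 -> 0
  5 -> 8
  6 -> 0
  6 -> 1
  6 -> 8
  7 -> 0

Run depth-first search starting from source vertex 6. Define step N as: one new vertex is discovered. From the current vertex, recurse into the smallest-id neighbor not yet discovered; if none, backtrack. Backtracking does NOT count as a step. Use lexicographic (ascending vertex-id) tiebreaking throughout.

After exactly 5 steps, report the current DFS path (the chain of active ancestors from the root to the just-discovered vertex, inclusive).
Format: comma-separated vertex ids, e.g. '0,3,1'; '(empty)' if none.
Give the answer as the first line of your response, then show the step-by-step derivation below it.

6,8

step 1: discover 6; path=6; order=6
step 2: discover 0; path=6>0; order=6,0
step 3: discover 7; path=6>0>7; order=6,0,7
step 4: discover 1; path=6>1; order=6,0,7,1
step 5: discover 8; path=6>8; order=6,0,7,1,8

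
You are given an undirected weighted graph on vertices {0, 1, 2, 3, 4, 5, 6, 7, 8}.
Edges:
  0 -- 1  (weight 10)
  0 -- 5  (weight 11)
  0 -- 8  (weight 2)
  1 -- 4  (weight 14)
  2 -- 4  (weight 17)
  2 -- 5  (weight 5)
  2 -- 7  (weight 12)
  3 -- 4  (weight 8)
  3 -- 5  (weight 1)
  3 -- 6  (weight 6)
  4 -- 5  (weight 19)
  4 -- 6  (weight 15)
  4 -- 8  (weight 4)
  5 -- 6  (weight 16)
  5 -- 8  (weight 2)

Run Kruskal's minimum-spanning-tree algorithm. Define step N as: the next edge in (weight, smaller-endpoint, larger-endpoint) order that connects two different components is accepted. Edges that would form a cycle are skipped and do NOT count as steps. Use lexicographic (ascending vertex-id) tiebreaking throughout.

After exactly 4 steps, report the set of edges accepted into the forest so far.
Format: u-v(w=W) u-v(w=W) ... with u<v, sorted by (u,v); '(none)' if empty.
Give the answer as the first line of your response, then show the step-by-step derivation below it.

0-8(w=2) 3-5(w=1) 4-8(w=4) 5-8(w=2)

step 1: add edge 3-5 (w=1); MST = {3-5(w=1)}
step 2: add edge 0-8 (w=2); MST = {0-8(w=2) 3-5(w=1)}
step 3: add edge 5-8 (w=2); MST = {0-8(w=2) 3-5(w=1) 5-8(w=2)}
step 4: add edge 4-8 (w=4); MST = {0-8(w=2) 3-5(w=1) 4-8(w=4) 5-8(w=2)}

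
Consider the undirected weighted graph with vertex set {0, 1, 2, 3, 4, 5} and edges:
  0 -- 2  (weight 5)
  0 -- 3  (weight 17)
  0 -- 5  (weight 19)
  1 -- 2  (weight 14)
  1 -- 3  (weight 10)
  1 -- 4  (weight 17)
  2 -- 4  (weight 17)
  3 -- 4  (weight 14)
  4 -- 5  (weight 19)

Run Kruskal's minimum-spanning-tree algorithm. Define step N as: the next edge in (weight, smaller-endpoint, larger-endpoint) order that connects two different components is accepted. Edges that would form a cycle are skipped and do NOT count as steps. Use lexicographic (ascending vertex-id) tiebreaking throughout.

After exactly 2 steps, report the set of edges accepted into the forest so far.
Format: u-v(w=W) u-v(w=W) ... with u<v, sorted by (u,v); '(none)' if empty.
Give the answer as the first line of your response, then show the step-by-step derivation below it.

0-2(w=5) 1-3(w=10)

step 1: add edge 0-2 (w=5); MST = {0-2(w=5)}
step 2: add edge 1-3 (w=10); MST = {0-2(w=5) 1-3(w=10)}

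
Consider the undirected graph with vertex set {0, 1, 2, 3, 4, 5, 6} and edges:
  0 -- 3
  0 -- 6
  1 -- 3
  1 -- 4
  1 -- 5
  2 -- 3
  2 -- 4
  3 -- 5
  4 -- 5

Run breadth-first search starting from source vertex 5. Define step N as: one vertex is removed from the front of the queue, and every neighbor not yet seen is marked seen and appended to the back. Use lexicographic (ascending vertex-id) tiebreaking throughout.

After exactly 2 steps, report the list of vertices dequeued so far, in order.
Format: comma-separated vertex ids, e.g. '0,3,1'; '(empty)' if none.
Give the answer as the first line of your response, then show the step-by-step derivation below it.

5,1

step 1: dequeue 5; queue=[1,3,4]; order=5
step 2: dequeue 1; queue=[3,4]; order=5,1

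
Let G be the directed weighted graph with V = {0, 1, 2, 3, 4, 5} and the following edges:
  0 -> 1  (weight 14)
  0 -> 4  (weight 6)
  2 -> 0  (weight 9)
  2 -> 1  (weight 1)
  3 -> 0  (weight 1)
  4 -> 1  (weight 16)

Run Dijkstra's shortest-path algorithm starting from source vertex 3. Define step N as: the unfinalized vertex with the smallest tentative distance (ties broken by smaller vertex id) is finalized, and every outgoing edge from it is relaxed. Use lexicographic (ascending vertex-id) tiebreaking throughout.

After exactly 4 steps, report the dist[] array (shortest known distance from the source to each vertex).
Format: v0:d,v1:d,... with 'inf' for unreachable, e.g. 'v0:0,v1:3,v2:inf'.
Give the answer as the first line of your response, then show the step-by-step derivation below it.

v0:1,v1:15,v2:inf,v3:0,v4:7,v5:inf

step 1: dist = v0:1,v1:inf,v2:inf,v3:0,v4:inf,v5:inf
step 2: dist = v0:1,v1:15,v2:inf,v3:0,v4:7,v5:inf
step 3: dist = v0:1,v1:15,v2:inf,v3:0,v4:7,v5:inf
step 4: dist = v0:1,v1:15,v2:inf,v3:0,v4:7,v5:inf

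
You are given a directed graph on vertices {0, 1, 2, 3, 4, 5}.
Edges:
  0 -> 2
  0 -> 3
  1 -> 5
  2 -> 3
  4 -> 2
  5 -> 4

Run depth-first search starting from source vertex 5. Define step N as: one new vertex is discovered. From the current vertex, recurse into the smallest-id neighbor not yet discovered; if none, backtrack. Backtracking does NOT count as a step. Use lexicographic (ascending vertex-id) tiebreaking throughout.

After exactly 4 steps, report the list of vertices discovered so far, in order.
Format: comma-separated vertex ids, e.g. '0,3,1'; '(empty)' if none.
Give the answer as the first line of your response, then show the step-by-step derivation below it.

5,4,2,3

step 1: discover 5; path=5; order=5
step 2: discover 4; path=5>4; order=5,4
step 3: discover 2; path=5>4>2; order=5,4,2
step 4: discover 3; path=5>4>2>3; order=5,4,2,3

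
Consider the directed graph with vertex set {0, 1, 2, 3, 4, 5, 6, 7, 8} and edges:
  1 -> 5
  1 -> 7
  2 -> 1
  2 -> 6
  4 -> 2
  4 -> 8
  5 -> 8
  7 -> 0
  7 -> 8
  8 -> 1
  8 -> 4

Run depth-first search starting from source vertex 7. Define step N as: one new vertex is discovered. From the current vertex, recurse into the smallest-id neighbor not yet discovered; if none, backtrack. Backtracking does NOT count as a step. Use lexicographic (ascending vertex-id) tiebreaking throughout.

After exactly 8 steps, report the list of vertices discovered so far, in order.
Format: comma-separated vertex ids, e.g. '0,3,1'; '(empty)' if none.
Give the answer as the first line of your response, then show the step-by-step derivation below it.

7,0,8,1,5,4,2,6

step 1: discover 7; path=7; order=7
step 2: discover 0; path=7>0; order=7,0
step 3: discover 8; path=7>8; order=7,0,8
step 4: discover 1; path=7>8>1; order=7,0,8,1
step 5: discover 5; path=7>8>1>5; order=7,0,8,1,5
step 6: discover 4; path=7>8>4; order=7,0,8,1,5,4
step 7: discover 2; path=7>8>4>2; order=7,0,8,1,5,4,2
step 8: discover 6; path=7>8>4>2>6; order=7,0,8,1,5,4,2,6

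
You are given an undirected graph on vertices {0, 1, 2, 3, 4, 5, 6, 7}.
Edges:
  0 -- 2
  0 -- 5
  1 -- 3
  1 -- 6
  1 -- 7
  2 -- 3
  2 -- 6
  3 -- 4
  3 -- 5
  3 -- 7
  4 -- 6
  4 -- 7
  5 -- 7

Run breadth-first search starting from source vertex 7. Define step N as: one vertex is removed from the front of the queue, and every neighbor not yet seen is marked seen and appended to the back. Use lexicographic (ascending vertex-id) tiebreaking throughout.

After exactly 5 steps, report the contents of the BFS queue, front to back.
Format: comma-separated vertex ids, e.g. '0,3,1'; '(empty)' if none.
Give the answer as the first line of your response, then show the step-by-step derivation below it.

6,2,0

step 1: dequeue 7; queue=[1,3,4,5]; order=7
step 2: dequeue 1; queue=[3,4,5,6]; order=7,1
step 3: dequeue 3; queue=[4,5,6,2]; order=7,1,3
step 4: dequeue 4; queue=[5,6,2]; order=7,1,3,4
step 5: dequeue 5; queue=[6,2,0]; order=7,1,3,4,5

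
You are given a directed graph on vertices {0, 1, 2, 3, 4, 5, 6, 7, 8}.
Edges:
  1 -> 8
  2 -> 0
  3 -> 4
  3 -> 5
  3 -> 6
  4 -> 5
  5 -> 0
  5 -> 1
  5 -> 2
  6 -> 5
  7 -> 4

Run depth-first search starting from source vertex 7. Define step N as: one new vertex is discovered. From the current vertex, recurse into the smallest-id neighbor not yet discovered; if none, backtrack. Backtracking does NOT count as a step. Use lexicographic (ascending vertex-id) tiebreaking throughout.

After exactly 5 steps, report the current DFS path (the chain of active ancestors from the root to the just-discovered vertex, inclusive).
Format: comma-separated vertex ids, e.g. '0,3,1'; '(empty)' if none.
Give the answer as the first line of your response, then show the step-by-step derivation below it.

7,4,5,1

step 1: discover 7; path=7; order=7
step 2: discover 4; path=7>4; order=7,4
step 3: discover 5; path=7>4>5; order=7,4,5
step 4: discover 0; path=7>4>5>0; order=7,4,5,0
step 5: discover 1; path=7>4>5>1; order=7,4,5,0,1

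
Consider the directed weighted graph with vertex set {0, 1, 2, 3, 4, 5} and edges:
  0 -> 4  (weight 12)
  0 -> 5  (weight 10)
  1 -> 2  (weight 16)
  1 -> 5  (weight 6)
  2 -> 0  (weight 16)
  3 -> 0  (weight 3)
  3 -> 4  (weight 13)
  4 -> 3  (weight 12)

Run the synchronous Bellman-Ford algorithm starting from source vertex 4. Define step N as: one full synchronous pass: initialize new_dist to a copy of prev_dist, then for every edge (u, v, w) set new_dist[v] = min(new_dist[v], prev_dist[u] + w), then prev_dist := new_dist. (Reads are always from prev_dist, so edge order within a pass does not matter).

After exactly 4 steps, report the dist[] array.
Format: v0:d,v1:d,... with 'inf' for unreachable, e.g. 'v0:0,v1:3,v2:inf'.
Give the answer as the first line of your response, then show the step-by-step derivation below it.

v0:15,v1:inf,v2:inf,v3:12,v4:0,v5:25

step 1: dist = v0:inf,v1:inf,v2:inf,v3:12,v4:0,v5:inf
step 2: dist = v0:15,v1:inf,v2:inf,v3:12,v4:0,v5:inf
step 3: dist = v0:15,v1:inf,v2:inf,v3:12,v4:0,v5:25
step 4: dist = v0:15,v1:inf,v2:inf,v3:12,v4:0,v5:25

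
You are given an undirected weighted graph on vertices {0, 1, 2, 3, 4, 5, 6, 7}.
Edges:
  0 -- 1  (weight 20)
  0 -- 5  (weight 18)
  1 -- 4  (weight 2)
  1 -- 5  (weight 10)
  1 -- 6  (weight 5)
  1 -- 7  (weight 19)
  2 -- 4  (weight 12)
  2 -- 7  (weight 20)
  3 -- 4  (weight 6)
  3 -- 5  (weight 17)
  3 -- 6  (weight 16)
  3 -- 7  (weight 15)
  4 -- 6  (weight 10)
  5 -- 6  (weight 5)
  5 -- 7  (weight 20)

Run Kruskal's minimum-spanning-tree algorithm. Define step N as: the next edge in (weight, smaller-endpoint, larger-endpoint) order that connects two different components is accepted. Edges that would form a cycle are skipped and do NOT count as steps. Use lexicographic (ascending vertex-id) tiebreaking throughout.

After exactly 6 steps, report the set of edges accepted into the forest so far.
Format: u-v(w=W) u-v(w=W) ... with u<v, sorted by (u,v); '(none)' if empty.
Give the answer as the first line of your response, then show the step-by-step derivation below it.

1-4(w=2) 1-6(w=5) 2-4(w=12) 3-4(w=6) 3-7(w=15) 5-6(w=5)

step 1: add edge 1-4 (w=2); MST = {1-4(w=2)}
step 2: add edge 1-6 (w=5); MST = {1-4(w=2) 1-6(w=5)}
step 3: add edge 5-6 (w=5); MST = {1-4(w=2) 1-6(w=5) 5-6(w=5)}
step 4: add edge 3-4 (w=6); MST = {1-4(w=2) 1-6(w=5) 3-4(w=6) 5-6(w=5)}
step 5: add edge 2-4 (w=12); MST = {1-4(w=2) 1-6(w=5) 2-4(w=12) 3-4(w=6) 5-6(w=5)}
step 6: add edge 3-7 (w=15); MST = {1-4(w=2) 1-6(w=5) 2-4(w=12) 3-4(w=6) 3-7(w=15) 5-6(w=5)}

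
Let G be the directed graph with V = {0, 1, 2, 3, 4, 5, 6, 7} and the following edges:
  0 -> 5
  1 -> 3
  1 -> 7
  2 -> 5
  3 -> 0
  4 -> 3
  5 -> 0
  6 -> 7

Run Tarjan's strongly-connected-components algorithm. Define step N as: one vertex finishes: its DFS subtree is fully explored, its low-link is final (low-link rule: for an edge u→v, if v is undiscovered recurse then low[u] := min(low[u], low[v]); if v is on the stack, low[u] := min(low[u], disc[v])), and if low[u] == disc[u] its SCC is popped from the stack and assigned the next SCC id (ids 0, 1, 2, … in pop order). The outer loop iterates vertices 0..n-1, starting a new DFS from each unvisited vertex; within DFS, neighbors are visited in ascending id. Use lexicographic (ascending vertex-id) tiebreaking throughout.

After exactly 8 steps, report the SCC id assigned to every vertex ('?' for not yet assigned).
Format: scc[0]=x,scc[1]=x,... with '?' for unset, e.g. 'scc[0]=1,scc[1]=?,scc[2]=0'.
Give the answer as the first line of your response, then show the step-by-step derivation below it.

scc[0]=0,scc[1]=3,scc[2]=4,scc[3]=1,scc[4]=5,scc[5]=0,scc[6]=6,scc[7]=2

step 1: low=(low[0]=0,low[1]=?,low[2]=?,low[3]=?,low[4]=?,low[5]=0,low[6]=?,low[7]=?); scc=(scc[0]=?,scc[1]=?,scc[2]=?,scc[3]=?,scc[4]=?,scc[5]=?,scc[6]=?,scc[7]=?)
step 2: low=(low[0]=0,low[1]=?,low[2]=?,low[3]=?,low[4]=?,low[5]=0,low[6]=?,low[7]=?); scc=(scc[0]=0,scc[1]=?,scc[2]=?,scc[3]=?,scc[4]=?,scc[5]=0,scc[6]=?,scc[7]=?)
step 3: low=(low[0]=0,low[1]=2,low[2]=?,low[3]=3,low[4]=?,low[5]=0,low[6]=?,low[7]=?); scc=(scc[0]=0,scc[1]=?,scc[2]=?,scc[3]=1,scc[4]=?,scc[5]=0,scc[6]=?,scc[7]=?)
step 4: low=(low[0]=0,low[1]=2,low[2]=?,low[3]=3,low[4]=?,low[5]=0,low[6]=?,low[7]=4); scc=(scc[0]=0,scc[1]=?,scc[2]=?,scc[3]=1,scc[4]=?,scc[5]=0,scc[6]=?,scc[7]=2)
step 5: low=(low[0]=0,low[1]=2,low[2]=?,low[3]=3,low[4]=?,low[5]=0,low[6]=?,low[7]=4); scc=(scc[0]=0,scc[1]=3,scc[2]=?,scc[3]=1,scc[4]=?,scc[5]=0,scc[6]=?,scc[7]=2)
step 6: low=(low[0]=0,low[1]=2,low[2]=5,low[3]=3,low[4]=?,low[5]=0,low[6]=?,low[7]=4); scc=(scc[0]=0,scc[1]=3,scc[2]=4,scc[3]=1,scc[4]=?,scc[5]=0,scc[6]=?,scc[7]=2)
step 7: low=(low[0]=0,low[1]=2,low[2]=5,low[3]=3,low[4]=6,low[5]=0,low[6]=?,low[7]=4); scc=(scc[0]=0,scc[1]=3,scc[2]=4,scc[3]=1,scc[4]=5,scc[5]=0,scc[6]=?,scc[7]=2)
step 8: low=(low[0]=0,low[1]=2,low[2]=5,low[3]=3,low[4]=6,low[5]=0,low[6]=7,low[7]=4); scc=(scc[0]=0,scc[1]=3,scc[2]=4,scc[3]=1,scc[4]=5,scc[5]=0,scc[6]=6,scc[7]=2)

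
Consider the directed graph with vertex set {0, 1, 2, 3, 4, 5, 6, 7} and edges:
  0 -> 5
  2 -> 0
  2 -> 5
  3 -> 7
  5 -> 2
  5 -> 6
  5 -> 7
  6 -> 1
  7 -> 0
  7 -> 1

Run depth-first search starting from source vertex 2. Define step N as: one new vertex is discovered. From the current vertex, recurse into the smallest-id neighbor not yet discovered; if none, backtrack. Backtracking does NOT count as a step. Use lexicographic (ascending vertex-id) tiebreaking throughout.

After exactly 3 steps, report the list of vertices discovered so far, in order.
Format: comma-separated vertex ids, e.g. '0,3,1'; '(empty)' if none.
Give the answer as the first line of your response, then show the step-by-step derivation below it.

2,0,5

step 1: discover 2; path=2; order=2
step 2: discover 0; path=2>0; order=2,0
step 3: discover 5; path=2>0>5; order=2,0,5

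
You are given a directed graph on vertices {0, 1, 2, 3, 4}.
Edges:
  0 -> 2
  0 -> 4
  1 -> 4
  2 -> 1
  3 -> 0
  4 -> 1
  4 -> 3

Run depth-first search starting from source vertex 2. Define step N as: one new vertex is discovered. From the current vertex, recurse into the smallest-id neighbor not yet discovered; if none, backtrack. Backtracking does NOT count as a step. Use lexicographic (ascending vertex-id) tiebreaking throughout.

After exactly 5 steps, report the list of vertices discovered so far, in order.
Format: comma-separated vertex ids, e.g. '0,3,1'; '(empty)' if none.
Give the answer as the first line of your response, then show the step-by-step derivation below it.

2,1,4,3,0

step 1: discover 2; path=2; order=2
step 2: discover 1; path=2>1; order=2,1
step 3: discover 4; path=2>1>4; order=2,1,4
step 4: discover 3; path=2>1>4>3; order=2,1,4,3
step 5: discover 0; path=2>1>4>3>0; order=2,1,4,3,0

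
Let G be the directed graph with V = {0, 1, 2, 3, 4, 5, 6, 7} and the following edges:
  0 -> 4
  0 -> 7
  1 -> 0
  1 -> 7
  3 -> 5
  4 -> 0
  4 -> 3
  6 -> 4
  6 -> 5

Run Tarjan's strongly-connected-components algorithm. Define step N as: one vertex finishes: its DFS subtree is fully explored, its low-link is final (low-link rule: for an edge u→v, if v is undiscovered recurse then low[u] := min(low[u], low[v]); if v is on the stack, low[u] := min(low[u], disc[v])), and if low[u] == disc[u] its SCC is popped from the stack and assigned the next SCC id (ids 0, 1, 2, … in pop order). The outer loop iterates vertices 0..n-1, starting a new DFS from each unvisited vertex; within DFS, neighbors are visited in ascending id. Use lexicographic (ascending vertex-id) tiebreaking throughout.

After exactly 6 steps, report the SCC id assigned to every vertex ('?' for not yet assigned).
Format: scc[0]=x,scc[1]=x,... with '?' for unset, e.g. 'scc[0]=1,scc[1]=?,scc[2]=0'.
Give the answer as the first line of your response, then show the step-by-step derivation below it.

scc[0]=3,scc[1]=4,scc[2]=?,scc[3]=1,scc[4]=3,scc[5]=0,scc[6]=?,scc[7]=2

step 1: low=(low[0]=0,low[1]=?,low[2]=?,low[3]=2,low[4]=0,low[5]=3,low[6]=?,low[7]=?); scc=(scc[0]=?,scc[1]=?,scc[2]=?,scc[3]=?,scc[4]=?,scc[5]=0,scc[6]=?,scc[7]=?)
step 2: low=(low[0]=0,low[1]=?,low[2]=?,low[3]=2,low[4]=0,low[5]=3,low[6]=?,low[7]=?); scc=(scc[0]=?,scc[1]=?,scc[2]=?,scc[3]=1,scc[4]=?,scc[5]=0,scc[6]=?,scc[7]=?)
step 3: low=(low[0]=0,low[1]=?,low[2]=?,low[3]=2,low[4]=0,low[5]=3,low[6]=?,low[7]=?); scc=(scc[0]=?,scc[1]=?,scc[2]=?,scc[3]=1,scc[4]=?,scc[5]=0,scc[6]=?,scc[7]=?)
step 4: low=(low[0]=0,low[1]=?,low[2]=?,low[3]=2,low[4]=0,low[5]=3,low[6]=?,low[7]=4); scc=(scc[0]=?,scc[1]=?,scc[2]=?,scc[3]=1,scc[4]=?,scc[5]=0,scc[6]=?,scc[7]=2)
step 5: low=(low[0]=0,low[1]=?,low[2]=?,low[3]=2,low[4]=0,low[5]=3,low[6]=?,low[7]=4); scc=(scc[0]=3,scc[1]=?,scc[2]=?,scc[3]=1,scc[4]=3,scc[5]=0,scc[6]=?,scc[7]=2)
step 6: low=(low[0]=0,low[1]=5,low[2]=?,low[3]=2,low[4]=0,low[5]=3,low[6]=?,low[7]=4); scc=(scc[0]=3,scc[1]=4,scc[2]=?,scc[3]=1,scc[4]=3,scc[5]=0,scc[6]=?,scc[7]=2)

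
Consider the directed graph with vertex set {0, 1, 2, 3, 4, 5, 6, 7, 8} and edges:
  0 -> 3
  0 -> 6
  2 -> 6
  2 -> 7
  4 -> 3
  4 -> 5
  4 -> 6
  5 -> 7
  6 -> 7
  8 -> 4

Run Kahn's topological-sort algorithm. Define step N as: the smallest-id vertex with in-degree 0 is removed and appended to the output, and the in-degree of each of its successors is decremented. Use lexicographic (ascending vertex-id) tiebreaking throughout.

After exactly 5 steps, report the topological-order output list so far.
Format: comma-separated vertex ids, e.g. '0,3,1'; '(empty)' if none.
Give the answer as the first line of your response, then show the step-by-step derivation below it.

0,1,2,8,4

step 1: output 0; order=[0]; indeg=(0,0,0,1,1,1,2,3,0)
step 2: output 1; order=[0,1]; indeg=(0,0,0,1,1,1,2,3,0)
step 3: output 2; order=[0,1,2]; indeg=(0,0,0,1,1,1,1,2,0)
step 4: output 8; order=[0,1,2,8]; indeg=(0,0,0,1,0,1,1,2,0)
step 5: output 4; order=[0,1,2,8,4]; indeg=(0,0,0,0,0,0,0,2,0)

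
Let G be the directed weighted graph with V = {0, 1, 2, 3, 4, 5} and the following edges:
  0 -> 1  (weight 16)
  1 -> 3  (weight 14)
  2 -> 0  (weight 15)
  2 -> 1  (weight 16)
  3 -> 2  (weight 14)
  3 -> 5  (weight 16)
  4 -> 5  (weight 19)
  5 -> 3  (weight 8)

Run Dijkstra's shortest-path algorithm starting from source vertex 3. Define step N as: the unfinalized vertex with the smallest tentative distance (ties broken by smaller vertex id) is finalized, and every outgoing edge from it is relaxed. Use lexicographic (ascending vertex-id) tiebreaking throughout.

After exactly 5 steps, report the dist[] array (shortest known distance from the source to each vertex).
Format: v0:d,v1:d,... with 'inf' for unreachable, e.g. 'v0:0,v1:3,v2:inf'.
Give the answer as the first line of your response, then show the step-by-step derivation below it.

v0:29,v1:30,v2:14,v3:0,v4:inf,v5:16

step 1: dist = v0:inf,v1:inf,v2:14,v3:0,v4:inf,v5:16
step 2: dist = v0:29,v1:30,v2:14,v3:0,v4:inf,v5:16
step 3: dist = v0:29,v1:30,v2:14,v3:0,v4:inf,v5:16
step 4: dist = v0:29,v1:30,v2:14,v3:0,v4:inf,v5:16
step 5: dist = v0:29,v1:30,v2:14,v3:0,v4:inf,v5:16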